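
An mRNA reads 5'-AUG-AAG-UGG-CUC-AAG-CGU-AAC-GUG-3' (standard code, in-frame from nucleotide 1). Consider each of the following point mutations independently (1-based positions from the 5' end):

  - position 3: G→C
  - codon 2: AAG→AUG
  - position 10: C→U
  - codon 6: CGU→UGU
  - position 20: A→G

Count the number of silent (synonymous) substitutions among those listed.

Codon 1: AUG (Met) → AUC (Ile) — missense.
Codon 2: AAG (Lys) → AUG (Met) — missense.
Codon 4: CUC (Leu) → UUC (Phe) — missense.
Codon 6: CGU (Arg) → UGU (Cys) — missense.
Codon 7: AAC (Asn) → AGC (Ser) — missense.
Synonymous: 0 of 5.

0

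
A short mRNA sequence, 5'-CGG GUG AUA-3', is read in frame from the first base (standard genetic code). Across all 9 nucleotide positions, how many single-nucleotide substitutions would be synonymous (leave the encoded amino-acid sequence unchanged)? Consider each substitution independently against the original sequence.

Codon 1 (CGG, Arg): 4 synonymous substitutions.
Codon 2 (GUG, Val): 3 synonymous substitutions.
Codon 3 (AUA, Ile): 2 synonymous substitutions.
Total: 4 + 3 + 2 = 9.

9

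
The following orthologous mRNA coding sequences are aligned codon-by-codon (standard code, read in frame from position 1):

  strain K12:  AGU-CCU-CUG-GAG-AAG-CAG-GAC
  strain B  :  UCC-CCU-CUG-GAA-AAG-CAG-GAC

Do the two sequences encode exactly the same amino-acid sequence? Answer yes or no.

Codon 1: AGU Ser / UCC Ser — synonymous.
Codon 2: CCU Pro / CCU Pro — identical.
Codon 3: CUG Leu / CUG Leu — identical.
Codon 4: GAG Glu / GAA Glu — synonymous.
Codon 5: AAG Lys / AAG Lys — identical.
Codon 6: CAG Gln / CAG Gln — identical.
Codon 7: GAC Asp / GAC Asp — identical.
Nonsynonymous differences: 0 → same protein.

yes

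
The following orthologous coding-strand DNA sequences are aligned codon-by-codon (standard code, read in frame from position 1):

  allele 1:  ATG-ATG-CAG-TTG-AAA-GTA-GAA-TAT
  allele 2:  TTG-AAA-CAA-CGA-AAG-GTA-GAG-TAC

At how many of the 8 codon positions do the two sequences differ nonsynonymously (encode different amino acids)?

3

Codon 1: ATG Met / TTG Leu — nonsynonymous.
Codon 2: ATG Met / AAA Lys — nonsynonymous.
Codon 3: CAG Gln / CAA Gln — synonymous.
Codon 4: TTG Leu / CGA Arg — nonsynonymous.
Codon 5: AAA Lys / AAG Lys — synonymous.
Codon 6: GTA Val / GTA Val — identical.
Codon 7: GAA Glu / GAG Glu — synonymous.
Codon 8: TAT Tyr / TAC Tyr — synonymous.
Nonsynonymous differences: 3.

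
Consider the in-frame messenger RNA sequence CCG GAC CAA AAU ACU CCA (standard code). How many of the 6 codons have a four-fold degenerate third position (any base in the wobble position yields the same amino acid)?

Codon 1 CCG (Pro): third position 4-fold.
Codon 2 GAC (Asp): third position 2-fold.
Codon 3 CAA (Gln): third position 2-fold.
Codon 4 AAU (Asn): third position 2-fold.
Codon 5 ACU (Thr): third position 4-fold.
Codon 6 CCA (Pro): third position 4-fold.
Four-fold degenerate third positions: 3.

3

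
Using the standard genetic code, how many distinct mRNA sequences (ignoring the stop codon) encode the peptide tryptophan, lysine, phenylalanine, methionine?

Trp: 1 codon.
Lys: 2 codons.
Phe: 2 codons.
Met: 1 codon.
1 × 2 × 2 × 1 = 4.

4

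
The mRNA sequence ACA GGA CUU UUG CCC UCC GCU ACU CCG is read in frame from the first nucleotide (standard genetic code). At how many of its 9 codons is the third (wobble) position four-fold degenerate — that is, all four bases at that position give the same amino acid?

8

Codon 1 ACA (Thr): third position 4-fold.
Codon 2 GGA (Gly): third position 4-fold.
Codon 3 CUU (Leu): third position 4-fold.
Codon 4 UUG (Leu): third position 2-fold.
Codon 5 CCC (Pro): third position 4-fold.
Codon 6 UCC (Ser): third position 4-fold.
Codon 7 GCU (Ala): third position 4-fold.
Codon 8 ACU (Thr): third position 4-fold.
Codon 9 CCG (Pro): third position 4-fold.
Four-fold degenerate third positions: 8.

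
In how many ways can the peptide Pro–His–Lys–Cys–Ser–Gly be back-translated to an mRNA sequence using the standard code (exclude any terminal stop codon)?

768

Pro: 4 codons.
His: 2 codons.
Lys: 2 codons.
Cys: 2 codons.
Ser: 6 codons.
Gly: 4 codons.
4 × 2 × 2 × 2 × 6 × 4 = 768.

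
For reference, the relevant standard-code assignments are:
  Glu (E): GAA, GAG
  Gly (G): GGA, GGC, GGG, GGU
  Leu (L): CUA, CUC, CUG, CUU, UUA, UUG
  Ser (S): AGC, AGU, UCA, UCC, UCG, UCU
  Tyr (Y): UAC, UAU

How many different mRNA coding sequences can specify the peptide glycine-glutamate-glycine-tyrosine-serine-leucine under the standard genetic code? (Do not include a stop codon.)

2304

Gly: 4 codons.
Glu: 2 codons.
Gly: 4 codons.
Tyr: 2 codons.
Ser: 6 codons.
Leu: 6 codons.
4 × 2 × 4 × 2 × 6 × 6 = 2304.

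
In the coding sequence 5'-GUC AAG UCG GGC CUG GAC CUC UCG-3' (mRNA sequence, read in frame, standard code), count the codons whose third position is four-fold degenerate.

6

Codon 1 GUC (Val): third position 4-fold.
Codon 2 AAG (Lys): third position 2-fold.
Codon 3 UCG (Ser): third position 4-fold.
Codon 4 GGC (Gly): third position 4-fold.
Codon 5 CUG (Leu): third position 4-fold.
Codon 6 GAC (Asp): third position 2-fold.
Codon 7 CUC (Leu): third position 4-fold.
Codon 8 UCG (Ser): third position 4-fold.
Four-fold degenerate third positions: 6.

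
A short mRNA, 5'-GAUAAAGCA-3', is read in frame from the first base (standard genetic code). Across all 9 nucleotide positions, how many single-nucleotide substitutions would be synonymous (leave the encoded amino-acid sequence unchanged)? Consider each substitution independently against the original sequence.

5

Codon 1 (GAU, Asp): 1 synonymous substitution.
Codon 2 (AAA, Lys): 1 synonymous substitution.
Codon 3 (GCA, Ala): 3 synonymous substitutions.
Total: 1 + 1 + 3 = 5.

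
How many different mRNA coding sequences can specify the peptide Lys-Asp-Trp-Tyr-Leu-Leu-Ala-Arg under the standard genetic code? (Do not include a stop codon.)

6912

Lys: 2 codons.
Asp: 2 codons.
Trp: 1 codon.
Tyr: 2 codons.
Leu: 6 codons.
Leu: 6 codons.
Ala: 4 codons.
Arg: 6 codons.
2 × 2 × 1 × 2 × 6 × 6 × 4 × 6 = 6912.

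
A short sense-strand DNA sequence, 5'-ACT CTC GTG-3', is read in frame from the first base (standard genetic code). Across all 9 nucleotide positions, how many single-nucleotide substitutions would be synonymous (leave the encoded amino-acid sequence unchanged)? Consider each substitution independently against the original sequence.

9

Codon 1 (ACT, Thr): 3 synonymous substitutions.
Codon 2 (CTC, Leu): 3 synonymous substitutions.
Codon 3 (GTG, Val): 3 synonymous substitutions.
Total: 3 + 3 + 3 = 9.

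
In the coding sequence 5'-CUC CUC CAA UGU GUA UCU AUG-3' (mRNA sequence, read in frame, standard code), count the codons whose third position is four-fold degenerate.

4

Codon 1 CUC (Leu): third position 4-fold.
Codon 2 CUC (Leu): third position 4-fold.
Codon 3 CAA (Gln): third position 2-fold.
Codon 4 UGU (Cys): third position 2-fold.
Codon 5 GUA (Val): third position 4-fold.
Codon 6 UCU (Ser): third position 4-fold.
Codon 7 AUG (Met): third position 1-fold.
Four-fold degenerate third positions: 4.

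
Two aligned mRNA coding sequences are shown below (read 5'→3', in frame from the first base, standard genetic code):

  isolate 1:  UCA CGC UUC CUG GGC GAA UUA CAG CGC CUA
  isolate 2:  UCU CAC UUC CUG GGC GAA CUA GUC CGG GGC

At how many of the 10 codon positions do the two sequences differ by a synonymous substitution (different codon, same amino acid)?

3

Codon 1: UCA Ser / UCU Ser — synonymous.
Codon 2: CGC Arg / CAC His — nonsynonymous.
Codon 3: UUC Phe / UUC Phe — identical.
Codon 4: CUG Leu / CUG Leu — identical.
Codon 5: GGC Gly / GGC Gly — identical.
Codon 6: GAA Glu / GAA Glu — identical.
Codon 7: UUA Leu / CUA Leu — synonymous.
Codon 8: CAG Gln / GUC Val — nonsynonymous.
Codon 9: CGC Arg / CGG Arg — synonymous.
Codon 10: CUA Leu / GGC Gly — nonsynonymous.
Synonymous differences: 3.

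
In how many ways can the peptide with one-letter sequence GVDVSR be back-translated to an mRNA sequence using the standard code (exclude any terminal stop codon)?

4608

Gly: 4 codons.
Val: 4 codons.
Asp: 2 codons.
Val: 4 codons.
Ser: 6 codons.
Arg: 6 codons.
4 × 4 × 2 × 4 × 6 × 6 = 4608.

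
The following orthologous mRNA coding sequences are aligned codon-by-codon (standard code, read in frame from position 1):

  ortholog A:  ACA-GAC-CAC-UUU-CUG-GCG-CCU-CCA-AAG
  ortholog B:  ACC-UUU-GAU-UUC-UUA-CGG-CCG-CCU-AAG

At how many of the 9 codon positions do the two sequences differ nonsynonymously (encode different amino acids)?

Codon 1: ACA Thr / ACC Thr — synonymous.
Codon 2: GAC Asp / UUU Phe — nonsynonymous.
Codon 3: CAC His / GAU Asp — nonsynonymous.
Codon 4: UUU Phe / UUC Phe — synonymous.
Codon 5: CUG Leu / UUA Leu — synonymous.
Codon 6: GCG Ala / CGG Arg — nonsynonymous.
Codon 7: CCU Pro / CCG Pro — synonymous.
Codon 8: CCA Pro / CCU Pro — synonymous.
Codon 9: AAG Lys / AAG Lys — identical.
Nonsynonymous differences: 3.

3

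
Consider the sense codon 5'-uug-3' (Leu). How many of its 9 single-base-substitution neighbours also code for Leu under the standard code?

Position 1: CUG → 1 synonymous.
Position 2: none → 0 synonymous.
Position 3: UUA → 1 synonymous.
Total: 1 + 0 + 1 = 2.

2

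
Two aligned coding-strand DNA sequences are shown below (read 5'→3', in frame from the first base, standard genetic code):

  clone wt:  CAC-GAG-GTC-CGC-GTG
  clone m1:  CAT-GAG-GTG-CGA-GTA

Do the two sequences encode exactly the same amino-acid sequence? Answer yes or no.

Codon 1: CAC His / CAT His — synonymous.
Codon 2: GAG Glu / GAG Glu — identical.
Codon 3: GTC Val / GTG Val — synonymous.
Codon 4: CGC Arg / CGA Arg — synonymous.
Codon 5: GTG Val / GTA Val — synonymous.
Nonsynonymous differences: 0 → same protein.

yes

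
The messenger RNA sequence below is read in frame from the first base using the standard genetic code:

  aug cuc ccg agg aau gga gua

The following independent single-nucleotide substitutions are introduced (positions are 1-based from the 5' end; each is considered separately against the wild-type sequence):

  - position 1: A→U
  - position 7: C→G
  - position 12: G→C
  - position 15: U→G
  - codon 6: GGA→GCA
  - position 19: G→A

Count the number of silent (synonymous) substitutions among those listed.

Codon 1: AUG (Met) → UUG (Leu) — missense.
Codon 3: CCG (Pro) → GCG (Ala) — missense.
Codon 4: AGG (Arg) → AGC (Ser) — missense.
Codon 5: AAU (Asn) → AAG (Lys) — missense.
Codon 6: GGA (Gly) → GCA (Ala) — missense.
Codon 7: GUA (Val) → AUA (Ile) — missense.
Synonymous: 0 of 6.

0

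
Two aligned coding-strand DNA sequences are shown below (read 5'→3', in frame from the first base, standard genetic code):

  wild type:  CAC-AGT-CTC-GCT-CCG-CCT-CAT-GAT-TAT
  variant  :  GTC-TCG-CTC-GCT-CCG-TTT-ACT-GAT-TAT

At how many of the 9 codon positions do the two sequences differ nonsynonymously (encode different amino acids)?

Codon 1: CAC His / GTC Val — nonsynonymous.
Codon 2: AGT Ser / TCG Ser — synonymous.
Codon 3: CTC Leu / CTC Leu — identical.
Codon 4: GCT Ala / GCT Ala — identical.
Codon 5: CCG Pro / CCG Pro — identical.
Codon 6: CCT Pro / TTT Phe — nonsynonymous.
Codon 7: CAT His / ACT Thr — nonsynonymous.
Codon 8: GAT Asp / GAT Asp — identical.
Codon 9: TAT Tyr / TAT Tyr — identical.
Nonsynonymous differences: 3.

3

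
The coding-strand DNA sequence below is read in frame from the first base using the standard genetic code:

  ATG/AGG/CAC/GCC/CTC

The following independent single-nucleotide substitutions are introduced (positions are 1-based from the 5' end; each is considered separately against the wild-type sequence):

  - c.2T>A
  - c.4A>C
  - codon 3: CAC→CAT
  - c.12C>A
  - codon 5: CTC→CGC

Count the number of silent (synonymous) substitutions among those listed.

Codon 1: ATG (Met) → AAG (Lys) — missense.
Codon 2: AGG (Arg) → CGG (Arg) — synonymous.
Codon 3: CAC (His) → CAT (His) — synonymous.
Codon 4: GCC (Ala) → GCA (Ala) — synonymous.
Codon 5: CTC (Leu) → CGC (Arg) — missense.
Synonymous: 3 of 5.

3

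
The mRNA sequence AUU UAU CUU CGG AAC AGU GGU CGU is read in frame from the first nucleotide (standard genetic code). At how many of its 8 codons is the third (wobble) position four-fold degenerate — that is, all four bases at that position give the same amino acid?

Codon 1 AUU (Ile): third position 3-fold.
Codon 2 UAU (Tyr): third position 2-fold.
Codon 3 CUU (Leu): third position 4-fold.
Codon 4 CGG (Arg): third position 4-fold.
Codon 5 AAC (Asn): third position 2-fold.
Codon 6 AGU (Ser): third position 2-fold.
Codon 7 GGU (Gly): third position 4-fold.
Codon 8 CGU (Arg): third position 4-fold.
Four-fold degenerate third positions: 4.

4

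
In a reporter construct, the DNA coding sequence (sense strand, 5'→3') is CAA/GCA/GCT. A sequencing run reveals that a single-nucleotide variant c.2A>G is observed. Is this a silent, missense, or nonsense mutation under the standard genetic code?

Position 2 falls in codon 1: CAA → Gln.
After the substitution the codon is CGA → Arg.
Gln ≠ Arg, so this is a missense mutation.

missense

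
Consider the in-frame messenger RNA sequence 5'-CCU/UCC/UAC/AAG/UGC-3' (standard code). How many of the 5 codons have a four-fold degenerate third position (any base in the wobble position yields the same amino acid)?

Codon 1 CCU (Pro): third position 4-fold.
Codon 2 UCC (Ser): third position 4-fold.
Codon 3 UAC (Tyr): third position 2-fold.
Codon 4 AAG (Lys): third position 2-fold.
Codon 5 UGC (Cys): third position 2-fold.
Four-fold degenerate third positions: 2.

2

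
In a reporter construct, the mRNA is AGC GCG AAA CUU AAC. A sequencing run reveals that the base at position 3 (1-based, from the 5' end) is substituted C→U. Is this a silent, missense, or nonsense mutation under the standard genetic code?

silent

Position 3 falls in codon 1: AGC → Ser.
After the substitution the codon is AGU → Ser.
Both encode Ser, so the change is synonymous.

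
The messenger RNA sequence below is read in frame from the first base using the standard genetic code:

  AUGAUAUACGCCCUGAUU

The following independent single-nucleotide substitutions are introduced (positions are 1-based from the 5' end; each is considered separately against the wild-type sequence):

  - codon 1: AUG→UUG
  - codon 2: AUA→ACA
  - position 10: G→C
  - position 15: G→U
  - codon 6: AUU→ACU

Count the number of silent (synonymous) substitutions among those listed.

1

Codon 1: AUG (Met) → UUG (Leu) — missense.
Codon 2: AUA (Ile) → ACA (Thr) — missense.
Codon 4: GCC (Ala) → CCC (Pro) — missense.
Codon 5: CUG (Leu) → CUU (Leu) — synonymous.
Codon 6: AUU (Ile) → ACU (Thr) — missense.
Synonymous: 1 of 5.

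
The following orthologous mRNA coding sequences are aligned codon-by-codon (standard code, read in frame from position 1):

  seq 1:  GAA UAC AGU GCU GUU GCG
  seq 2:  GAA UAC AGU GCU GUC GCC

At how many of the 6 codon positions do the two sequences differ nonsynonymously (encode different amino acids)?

0

Codon 1: GAA Glu / GAA Glu — identical.
Codon 2: UAC Tyr / UAC Tyr — identical.
Codon 3: AGU Ser / AGU Ser — identical.
Codon 4: GCU Ala / GCU Ala — identical.
Codon 5: GUU Val / GUC Val — synonymous.
Codon 6: GCG Ala / GCC Ala — synonymous.
Nonsynonymous differences: 0.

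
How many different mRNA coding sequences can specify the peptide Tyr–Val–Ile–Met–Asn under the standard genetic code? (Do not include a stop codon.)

Tyr: 2 codons.
Val: 4 codons.
Ile: 3 codons.
Met: 1 codon.
Asn: 2 codons.
2 × 4 × 3 × 1 × 2 = 48.

48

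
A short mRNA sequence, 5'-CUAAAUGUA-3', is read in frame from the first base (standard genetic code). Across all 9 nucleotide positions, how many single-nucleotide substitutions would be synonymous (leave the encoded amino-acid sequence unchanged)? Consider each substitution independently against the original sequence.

8

Codon 1 (CUA, Leu): 4 synonymous substitutions.
Codon 2 (AAU, Asn): 1 synonymous substitution.
Codon 3 (GUA, Val): 3 synonymous substitutions.
Total: 4 + 1 + 3 = 8.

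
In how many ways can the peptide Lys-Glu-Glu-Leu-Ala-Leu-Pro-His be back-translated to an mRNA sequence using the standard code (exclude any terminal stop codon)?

Lys: 2 codons.
Glu: 2 codons.
Glu: 2 codons.
Leu: 6 codons.
Ala: 4 codons.
Leu: 6 codons.
Pro: 4 codons.
His: 2 codons.
2 × 2 × 2 × 6 × 4 × 6 × 4 × 2 = 9216.

9216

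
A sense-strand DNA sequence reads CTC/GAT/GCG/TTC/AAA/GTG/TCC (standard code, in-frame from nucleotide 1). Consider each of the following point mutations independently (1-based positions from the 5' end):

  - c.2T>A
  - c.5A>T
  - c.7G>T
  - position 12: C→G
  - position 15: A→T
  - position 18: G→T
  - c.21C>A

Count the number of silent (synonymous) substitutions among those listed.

2

Codon 1: CTC (Leu) → CAC (His) — missense.
Codon 2: GAT (Asp) → GTT (Val) — missense.
Codon 3: GCG (Ala) → TCG (Ser) — missense.
Codon 4: TTC (Phe) → TTG (Leu) — missense.
Codon 5: AAA (Lys) → AAT (Asn) — missense.
Codon 6: GTG (Val) → GTT (Val) — synonymous.
Codon 7: TCC (Ser) → TCA (Ser) — synonymous.
Synonymous: 2 of 7.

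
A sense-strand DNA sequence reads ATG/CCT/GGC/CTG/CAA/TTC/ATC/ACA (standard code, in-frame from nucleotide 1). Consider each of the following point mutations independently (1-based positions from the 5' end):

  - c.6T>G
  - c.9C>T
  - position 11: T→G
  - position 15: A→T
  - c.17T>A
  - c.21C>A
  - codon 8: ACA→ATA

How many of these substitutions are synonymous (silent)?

3

Codon 2: CCT (Pro) → CCG (Pro) — synonymous.
Codon 3: GGC (Gly) → GGT (Gly) — synonymous.
Codon 4: CTG (Leu) → CGG (Arg) — missense.
Codon 5: CAA (Gln) → CAT (His) — missense.
Codon 6: TTC (Phe) → TAC (Tyr) — missense.
Codon 7: ATC (Ile) → ATA (Ile) — synonymous.
Codon 8: ACA (Thr) → ATA (Ile) — missense.
Synonymous: 3 of 7.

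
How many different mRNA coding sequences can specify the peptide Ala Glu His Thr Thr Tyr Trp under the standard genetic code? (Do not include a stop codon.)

Ala: 4 codons.
Glu: 2 codons.
His: 2 codons.
Thr: 4 codons.
Thr: 4 codons.
Tyr: 2 codons.
Trp: 1 codon.
4 × 2 × 2 × 4 × 4 × 2 × 1 = 512.

512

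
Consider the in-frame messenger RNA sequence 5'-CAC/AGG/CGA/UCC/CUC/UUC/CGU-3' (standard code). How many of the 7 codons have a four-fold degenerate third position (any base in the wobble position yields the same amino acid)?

Codon 1 CAC (His): third position 2-fold.
Codon 2 AGG (Arg): third position 2-fold.
Codon 3 CGA (Arg): third position 4-fold.
Codon 4 UCC (Ser): third position 4-fold.
Codon 5 CUC (Leu): third position 4-fold.
Codon 6 UUC (Phe): third position 2-fold.
Codon 7 CGU (Arg): third position 4-fold.
Four-fold degenerate third positions: 4.

4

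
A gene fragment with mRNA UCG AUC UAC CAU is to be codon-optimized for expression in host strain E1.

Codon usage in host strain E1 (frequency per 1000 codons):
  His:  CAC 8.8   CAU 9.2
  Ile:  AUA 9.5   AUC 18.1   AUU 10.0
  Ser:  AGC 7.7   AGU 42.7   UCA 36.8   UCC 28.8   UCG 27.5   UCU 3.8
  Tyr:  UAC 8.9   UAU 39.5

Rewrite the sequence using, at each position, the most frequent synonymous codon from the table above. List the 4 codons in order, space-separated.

AGU AUC UAU CAU

Codon 1 (Ser): best is AGU at 42.7.
Codon 2 (Ile): best is AUC at 18.1.
Codon 3 (Tyr): best is UAU at 39.5.
Codon 4 (His): best is CAU at 9.2.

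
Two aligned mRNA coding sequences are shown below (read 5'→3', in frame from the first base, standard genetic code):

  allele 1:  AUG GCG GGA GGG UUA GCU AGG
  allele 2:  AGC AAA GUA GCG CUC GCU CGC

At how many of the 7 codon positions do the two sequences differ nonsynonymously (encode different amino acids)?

4

Codon 1: AUG Met / AGC Ser — nonsynonymous.
Codon 2: GCG Ala / AAA Lys — nonsynonymous.
Codon 3: GGA Gly / GUA Val — nonsynonymous.
Codon 4: GGG Gly / GCG Ala — nonsynonymous.
Codon 5: UUA Leu / CUC Leu — synonymous.
Codon 6: GCU Ala / GCU Ala — identical.
Codon 7: AGG Arg / CGC Arg — synonymous.
Nonsynonymous differences: 4.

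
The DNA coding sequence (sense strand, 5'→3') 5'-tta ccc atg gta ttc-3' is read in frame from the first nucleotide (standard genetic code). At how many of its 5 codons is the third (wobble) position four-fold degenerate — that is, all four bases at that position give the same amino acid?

Codon 1 TTA (Leu): third position 2-fold.
Codon 2 CCC (Pro): third position 4-fold.
Codon 3 ATG (Met): third position 1-fold.
Codon 4 GTA (Val): third position 4-fold.
Codon 5 TTC (Phe): third position 2-fold.
Four-fold degenerate third positions: 2.

2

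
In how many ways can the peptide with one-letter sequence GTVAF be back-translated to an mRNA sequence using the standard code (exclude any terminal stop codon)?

Gly: 4 codons.
Thr: 4 codons.
Val: 4 codons.
Ala: 4 codons.
Phe: 2 codons.
4 × 4 × 4 × 4 × 2 = 512.

512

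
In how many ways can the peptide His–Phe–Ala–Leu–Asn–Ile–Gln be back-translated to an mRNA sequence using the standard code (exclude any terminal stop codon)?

His: 2 codons.
Phe: 2 codons.
Ala: 4 codons.
Leu: 6 codons.
Asn: 2 codons.
Ile: 3 codons.
Gln: 2 codons.
2 × 2 × 4 × 6 × 2 × 3 × 2 = 1152.

1152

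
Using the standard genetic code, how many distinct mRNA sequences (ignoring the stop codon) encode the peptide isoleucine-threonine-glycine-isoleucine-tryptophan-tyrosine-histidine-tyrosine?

Ile: 3 codons.
Thr: 4 codons.
Gly: 4 codons.
Ile: 3 codons.
Trp: 1 codon.
Tyr: 2 codons.
His: 2 codons.
Tyr: 2 codons.
3 × 4 × 4 × 3 × 1 × 2 × 2 × 2 = 1152.

1152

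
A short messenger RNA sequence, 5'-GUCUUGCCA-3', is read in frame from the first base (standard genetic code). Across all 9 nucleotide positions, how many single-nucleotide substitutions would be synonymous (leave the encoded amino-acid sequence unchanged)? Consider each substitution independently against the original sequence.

Codon 1 (GUC, Val): 3 synonymous substitutions.
Codon 2 (UUG, Leu): 2 synonymous substitutions.
Codon 3 (CCA, Pro): 3 synonymous substitutions.
Total: 3 + 2 + 3 = 8.

8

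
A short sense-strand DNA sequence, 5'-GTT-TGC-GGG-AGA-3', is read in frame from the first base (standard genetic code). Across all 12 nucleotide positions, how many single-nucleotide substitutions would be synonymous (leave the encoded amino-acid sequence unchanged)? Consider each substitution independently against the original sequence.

Codon 1 (GTT, Val): 3 synonymous substitutions.
Codon 2 (TGC, Cys): 1 synonymous substitution.
Codon 3 (GGG, Gly): 3 synonymous substitutions.
Codon 4 (AGA, Arg): 2 synonymous substitutions.
Total: 3 + 1 + 3 + 2 = 9.

9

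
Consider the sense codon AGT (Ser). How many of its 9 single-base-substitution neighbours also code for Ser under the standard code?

Position 1: none → 0 synonymous.
Position 2: none → 0 synonymous.
Position 3: AGC → 1 synonymous.
Total: 0 + 0 + 1 = 1.

1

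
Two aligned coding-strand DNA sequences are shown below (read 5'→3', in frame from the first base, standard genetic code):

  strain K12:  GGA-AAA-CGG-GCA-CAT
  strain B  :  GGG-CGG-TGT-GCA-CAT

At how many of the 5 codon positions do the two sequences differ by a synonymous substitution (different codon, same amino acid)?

1

Codon 1: GGA Gly / GGG Gly — synonymous.
Codon 2: AAA Lys / CGG Arg — nonsynonymous.
Codon 3: CGG Arg / TGT Cys — nonsynonymous.
Codon 4: GCA Ala / GCA Ala — identical.
Codon 5: CAT His / CAT His — identical.
Synonymous differences: 1.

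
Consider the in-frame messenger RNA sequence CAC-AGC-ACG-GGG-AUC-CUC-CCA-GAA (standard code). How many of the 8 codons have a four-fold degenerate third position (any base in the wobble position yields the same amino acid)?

Codon 1 CAC (His): third position 2-fold.
Codon 2 AGC (Ser): third position 2-fold.
Codon 3 ACG (Thr): third position 4-fold.
Codon 4 GGG (Gly): third position 4-fold.
Codon 5 AUC (Ile): third position 3-fold.
Codon 6 CUC (Leu): third position 4-fold.
Codon 7 CCA (Pro): third position 4-fold.
Codon 8 GAA (Glu): third position 2-fold.
Four-fold degenerate third positions: 4.

4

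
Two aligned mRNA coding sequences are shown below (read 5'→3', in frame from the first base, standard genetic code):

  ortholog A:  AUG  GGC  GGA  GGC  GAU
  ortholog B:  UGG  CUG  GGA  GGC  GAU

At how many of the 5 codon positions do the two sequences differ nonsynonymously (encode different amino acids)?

Codon 1: AUG Met / UGG Trp — nonsynonymous.
Codon 2: GGC Gly / CUG Leu — nonsynonymous.
Codon 3: GGA Gly / GGA Gly — identical.
Codon 4: GGC Gly / GGC Gly — identical.
Codon 5: GAU Asp / GAU Asp — identical.
Nonsynonymous differences: 2.

2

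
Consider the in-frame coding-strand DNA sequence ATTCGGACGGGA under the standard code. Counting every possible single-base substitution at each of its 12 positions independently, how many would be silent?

Codon 1 (ATT, Ile): 2 synonymous substitutions.
Codon 2 (CGG, Arg): 4 synonymous substitutions.
Codon 3 (ACG, Thr): 3 synonymous substitutions.
Codon 4 (GGA, Gly): 3 synonymous substitutions.
Total: 2 + 4 + 3 + 3 = 12.

12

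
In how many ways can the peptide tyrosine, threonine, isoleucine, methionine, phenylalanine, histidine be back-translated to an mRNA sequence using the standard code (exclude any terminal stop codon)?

Tyr: 2 codons.
Thr: 4 codons.
Ile: 3 codons.
Met: 1 codon.
Phe: 2 codons.
His: 2 codons.
2 × 4 × 3 × 1 × 2 × 2 = 96.

96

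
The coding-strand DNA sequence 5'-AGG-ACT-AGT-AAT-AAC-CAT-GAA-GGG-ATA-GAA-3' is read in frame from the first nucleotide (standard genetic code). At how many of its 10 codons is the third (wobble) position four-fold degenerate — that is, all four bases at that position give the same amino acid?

Codon 1 AGG (Arg): third position 2-fold.
Codon 2 ACT (Thr): third position 4-fold.
Codon 3 AGT (Ser): third position 2-fold.
Codon 4 AAT (Asn): third position 2-fold.
Codon 5 AAC (Asn): third position 2-fold.
Codon 6 CAT (His): third position 2-fold.
Codon 7 GAA (Glu): third position 2-fold.
Codon 8 GGG (Gly): third position 4-fold.
Codon 9 ATA (Ile): third position 3-fold.
Codon 10 GAA (Glu): third position 2-fold.
Four-fold degenerate third positions: 2.

2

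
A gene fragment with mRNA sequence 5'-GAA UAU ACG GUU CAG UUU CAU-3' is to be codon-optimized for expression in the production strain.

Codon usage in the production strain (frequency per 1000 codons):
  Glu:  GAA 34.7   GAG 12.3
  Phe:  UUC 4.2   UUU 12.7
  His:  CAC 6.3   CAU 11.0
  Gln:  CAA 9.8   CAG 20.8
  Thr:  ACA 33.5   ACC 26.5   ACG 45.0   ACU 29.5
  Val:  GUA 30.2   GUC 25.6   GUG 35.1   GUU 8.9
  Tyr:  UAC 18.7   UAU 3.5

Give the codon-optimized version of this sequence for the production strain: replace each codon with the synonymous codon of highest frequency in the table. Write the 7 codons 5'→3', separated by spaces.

GAA UAC ACG GUG CAG UUU CAU

Codon 1 (Glu): best is GAA at 34.7.
Codon 2 (Tyr): best is UAC at 18.7.
Codon 3 (Thr): best is ACG at 45.0.
Codon 4 (Val): best is GUG at 35.1.
Codon 5 (Gln): best is CAG at 20.8.
Codon 6 (Phe): best is UUU at 12.7.
Codon 7 (His): best is CAU at 11.0.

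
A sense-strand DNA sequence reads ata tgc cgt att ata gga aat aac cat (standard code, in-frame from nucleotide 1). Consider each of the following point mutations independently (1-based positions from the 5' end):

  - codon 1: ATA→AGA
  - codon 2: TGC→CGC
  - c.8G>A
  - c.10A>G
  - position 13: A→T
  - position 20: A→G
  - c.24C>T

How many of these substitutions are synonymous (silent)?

Codon 1: ATA (Ile) → AGA (Arg) — missense.
Codon 2: TGC (Cys) → CGC (Arg) — missense.
Codon 3: CGT (Arg) → CAT (His) — missense.
Codon 4: ATT (Ile) → GTT (Val) — missense.
Codon 5: ATA (Ile) → TTA (Leu) — missense.
Codon 7: AAT (Asn) → AGT (Ser) — missense.
Codon 8: AAC (Asn) → AAT (Asn) — synonymous.
Synonymous: 1 of 7.

1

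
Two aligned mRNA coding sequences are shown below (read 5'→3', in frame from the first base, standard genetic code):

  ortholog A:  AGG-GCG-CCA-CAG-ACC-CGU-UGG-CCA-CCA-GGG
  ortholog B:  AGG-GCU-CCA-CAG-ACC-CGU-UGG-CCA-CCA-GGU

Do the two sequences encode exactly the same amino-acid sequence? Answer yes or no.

yes

Codon 1: AGG Arg / AGG Arg — identical.
Codon 2: GCG Ala / GCU Ala — synonymous.
Codon 3: CCA Pro / CCA Pro — identical.
Codon 4: CAG Gln / CAG Gln — identical.
Codon 5: ACC Thr / ACC Thr — identical.
Codon 6: CGU Arg / CGU Arg — identical.
Codon 7: UGG Trp / UGG Trp — identical.
Codon 8: CCA Pro / CCA Pro — identical.
Codon 9: CCA Pro / CCA Pro — identical.
Codon 10: GGG Gly / GGU Gly — synonymous.
Nonsynonymous differences: 0 → same protein.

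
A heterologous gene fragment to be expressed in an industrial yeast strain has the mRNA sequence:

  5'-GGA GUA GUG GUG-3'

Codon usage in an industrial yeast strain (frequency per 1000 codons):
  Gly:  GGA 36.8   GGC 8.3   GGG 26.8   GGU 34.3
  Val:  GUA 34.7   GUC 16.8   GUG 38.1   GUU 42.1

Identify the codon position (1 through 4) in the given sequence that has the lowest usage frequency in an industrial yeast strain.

Codon 1 GGA (Gly): 36.8 per 1000.
Codon 2 GUA (Val): 34.7 per 1000.
Codon 3 GUG (Val): 38.1 per 1000.
Codon 4 GUG (Val): 38.1 per 1000.
Lowest frequency is 34.7 at codon 2.

2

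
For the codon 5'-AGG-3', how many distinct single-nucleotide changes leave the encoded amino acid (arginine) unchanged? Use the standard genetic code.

2

Position 1: CGG → 1 synonymous.
Position 2: none → 0 synonymous.
Position 3: AGA → 1 synonymous.
Total: 1 + 0 + 1 = 2.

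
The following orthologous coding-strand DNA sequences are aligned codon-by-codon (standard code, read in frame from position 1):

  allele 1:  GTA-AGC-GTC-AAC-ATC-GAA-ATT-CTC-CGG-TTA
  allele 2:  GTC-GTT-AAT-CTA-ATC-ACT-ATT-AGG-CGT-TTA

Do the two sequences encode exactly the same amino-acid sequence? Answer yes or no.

Codon 1: GTA Val / GTC Val — synonymous.
Codon 2: AGC Ser / GTT Val — nonsynonymous.
Codon 3: GTC Val / AAT Asn — nonsynonymous.
Codon 4: AAC Asn / CTA Leu — nonsynonymous.
Codon 5: ATC Ile / ATC Ile — identical.
Codon 6: GAA Glu / ACT Thr — nonsynonymous.
Codon 7: ATT Ile / ATT Ile — identical.
Codon 8: CTC Leu / AGG Arg — nonsynonymous.
Codon 9: CGG Arg / CGT Arg — synonymous.
Codon 10: TTA Leu / TTA Leu — identical.
Nonsynonymous differences: 5 → different protein.

no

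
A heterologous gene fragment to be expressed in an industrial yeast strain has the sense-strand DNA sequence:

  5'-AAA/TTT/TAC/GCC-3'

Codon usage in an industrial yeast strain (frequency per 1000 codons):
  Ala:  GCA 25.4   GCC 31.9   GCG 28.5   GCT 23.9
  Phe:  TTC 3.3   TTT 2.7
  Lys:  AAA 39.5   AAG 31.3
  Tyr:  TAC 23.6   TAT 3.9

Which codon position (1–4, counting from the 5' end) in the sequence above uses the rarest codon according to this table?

Codon 1 AAA (Lys): 39.5 per 1000.
Codon 2 TTT (Phe): 2.7 per 1000.
Codon 3 TAC (Tyr): 23.6 per 1000.
Codon 4 GCC (Ala): 31.9 per 1000.
Lowest frequency is 2.7 at codon 2.

2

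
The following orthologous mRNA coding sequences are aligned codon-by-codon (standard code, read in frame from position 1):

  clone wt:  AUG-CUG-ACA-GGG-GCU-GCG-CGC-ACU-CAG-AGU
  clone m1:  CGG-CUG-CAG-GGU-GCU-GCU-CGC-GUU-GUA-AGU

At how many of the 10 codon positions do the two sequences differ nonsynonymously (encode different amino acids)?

4

Codon 1: AUG Met / CGG Arg — nonsynonymous.
Codon 2: CUG Leu / CUG Leu — identical.
Codon 3: ACA Thr / CAG Gln — nonsynonymous.
Codon 4: GGG Gly / GGU Gly — synonymous.
Codon 5: GCU Ala / GCU Ala — identical.
Codon 6: GCG Ala / GCU Ala — synonymous.
Codon 7: CGC Arg / CGC Arg — identical.
Codon 8: ACU Thr / GUU Val — nonsynonymous.
Codon 9: CAG Gln / GUA Val — nonsynonymous.
Codon 10: AGU Ser / AGU Ser — identical.
Nonsynonymous differences: 4.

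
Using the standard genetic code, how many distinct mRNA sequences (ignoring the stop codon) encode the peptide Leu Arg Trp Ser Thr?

864

Leu: 6 codons.
Arg: 6 codons.
Trp: 1 codon.
Ser: 6 codons.
Thr: 4 codons.
6 × 6 × 1 × 6 × 4 = 864.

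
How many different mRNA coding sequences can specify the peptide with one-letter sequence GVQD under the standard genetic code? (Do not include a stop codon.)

Gly: 4 codons.
Val: 4 codons.
Gln: 2 codons.
Asp: 2 codons.
4 × 4 × 2 × 2 = 64.

64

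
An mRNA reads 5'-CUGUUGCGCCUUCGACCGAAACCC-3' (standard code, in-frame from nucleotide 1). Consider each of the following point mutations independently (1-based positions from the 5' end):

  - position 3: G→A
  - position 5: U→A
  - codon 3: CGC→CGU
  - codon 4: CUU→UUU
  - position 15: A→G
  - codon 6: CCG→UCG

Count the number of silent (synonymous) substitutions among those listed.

3

Codon 1: CUG (Leu) → CUA (Leu) — synonymous.
Codon 2: UUG (Leu) → UAG (Stop) — nonsense.
Codon 3: CGC (Arg) → CGU (Arg) — synonymous.
Codon 4: CUU (Leu) → UUU (Phe) — missense.
Codon 5: CGA (Arg) → CGG (Arg) — synonymous.
Codon 6: CCG (Pro) → UCG (Ser) — missense.
Synonymous: 3 of 6.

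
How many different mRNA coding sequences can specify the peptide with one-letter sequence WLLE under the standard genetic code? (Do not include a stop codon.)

Trp: 1 codon.
Leu: 6 codons.
Leu: 6 codons.
Glu: 2 codons.
1 × 6 × 6 × 2 = 72.

72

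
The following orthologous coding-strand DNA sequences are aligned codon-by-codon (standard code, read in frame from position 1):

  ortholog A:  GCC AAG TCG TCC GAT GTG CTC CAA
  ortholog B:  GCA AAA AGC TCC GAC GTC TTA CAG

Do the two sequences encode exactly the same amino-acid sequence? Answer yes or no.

Codon 1: GCC Ala / GCA Ala — synonymous.
Codon 2: AAG Lys / AAA Lys — synonymous.
Codon 3: TCG Ser / AGC Ser — synonymous.
Codon 4: TCC Ser / TCC Ser — identical.
Codon 5: GAT Asp / GAC Asp — synonymous.
Codon 6: GTG Val / GTC Val — synonymous.
Codon 7: CTC Leu / TTA Leu — synonymous.
Codon 8: CAA Gln / CAG Gln — synonymous.
Nonsynonymous differences: 0 → same protein.

yes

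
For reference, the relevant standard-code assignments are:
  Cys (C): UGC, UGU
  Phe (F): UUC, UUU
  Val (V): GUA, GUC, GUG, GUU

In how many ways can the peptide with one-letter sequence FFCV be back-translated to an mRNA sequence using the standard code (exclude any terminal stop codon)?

Phe: 2 codons.
Phe: 2 codons.
Cys: 2 codons.
Val: 4 codons.
2 × 2 × 2 × 4 = 32.

32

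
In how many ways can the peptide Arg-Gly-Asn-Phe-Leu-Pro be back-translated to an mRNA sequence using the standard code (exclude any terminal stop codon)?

Arg: 6 codons.
Gly: 4 codons.
Asn: 2 codons.
Phe: 2 codons.
Leu: 6 codons.
Pro: 4 codons.
6 × 4 × 2 × 2 × 6 × 4 = 2304.

2304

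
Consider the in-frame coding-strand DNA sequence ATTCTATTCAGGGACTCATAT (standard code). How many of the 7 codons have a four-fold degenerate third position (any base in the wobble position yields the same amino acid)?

Codon 1 ATT (Ile): third position 3-fold.
Codon 2 CTA (Leu): third position 4-fold.
Codon 3 TTC (Phe): third position 2-fold.
Codon 4 AGG (Arg): third position 2-fold.
Codon 5 GAC (Asp): third position 2-fold.
Codon 6 TCA (Ser): third position 4-fold.
Codon 7 TAT (Tyr): third position 2-fold.
Four-fold degenerate third positions: 2.

2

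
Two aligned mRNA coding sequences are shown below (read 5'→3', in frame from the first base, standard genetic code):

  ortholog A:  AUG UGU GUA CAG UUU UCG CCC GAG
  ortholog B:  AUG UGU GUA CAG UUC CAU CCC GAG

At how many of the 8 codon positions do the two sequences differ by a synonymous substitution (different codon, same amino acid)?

1

Codon 1: AUG Met / AUG Met — identical.
Codon 2: UGU Cys / UGU Cys — identical.
Codon 3: GUA Val / GUA Val — identical.
Codon 4: CAG Gln / CAG Gln — identical.
Codon 5: UUU Phe / UUC Phe — synonymous.
Codon 6: UCG Ser / CAU His — nonsynonymous.
Codon 7: CCC Pro / CCC Pro — identical.
Codon 8: GAG Glu / GAG Glu — identical.
Synonymous differences: 1.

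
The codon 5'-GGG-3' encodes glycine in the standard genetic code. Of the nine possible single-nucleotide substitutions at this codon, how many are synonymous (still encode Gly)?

3

Position 1: none → 0 synonymous.
Position 2: none → 0 synonymous.
Position 3: GGU, GGC, GGA → 3 synonymous.
Total: 0 + 0 + 3 = 3.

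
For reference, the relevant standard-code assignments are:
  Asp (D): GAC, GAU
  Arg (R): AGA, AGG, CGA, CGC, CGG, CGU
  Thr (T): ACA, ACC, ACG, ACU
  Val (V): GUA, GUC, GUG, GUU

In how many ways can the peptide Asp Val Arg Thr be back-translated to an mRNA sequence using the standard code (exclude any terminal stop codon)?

192

Asp: 2 codons.
Val: 4 codons.
Arg: 6 codons.
Thr: 4 codons.
2 × 4 × 6 × 4 = 192.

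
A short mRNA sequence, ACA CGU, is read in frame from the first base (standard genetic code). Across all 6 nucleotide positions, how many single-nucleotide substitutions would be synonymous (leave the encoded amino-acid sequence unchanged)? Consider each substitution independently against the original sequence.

Codon 1 (ACA, Thr): 3 synonymous substitutions.
Codon 2 (CGU, Arg): 3 synonymous substitutions.
Total: 3 + 3 = 6.

6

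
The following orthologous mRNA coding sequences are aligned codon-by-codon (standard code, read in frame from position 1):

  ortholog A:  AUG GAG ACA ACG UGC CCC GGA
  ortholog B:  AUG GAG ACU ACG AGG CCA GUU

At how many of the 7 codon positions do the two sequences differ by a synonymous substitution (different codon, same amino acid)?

Codon 1: AUG Met / AUG Met — identical.
Codon 2: GAG Glu / GAG Glu — identical.
Codon 3: ACA Thr / ACU Thr — synonymous.
Codon 4: ACG Thr / ACG Thr — identical.
Codon 5: UGC Cys / AGG Arg — nonsynonymous.
Codon 6: CCC Pro / CCA Pro — synonymous.
Codon 7: GGA Gly / GUU Val — nonsynonymous.
Synonymous differences: 2.

2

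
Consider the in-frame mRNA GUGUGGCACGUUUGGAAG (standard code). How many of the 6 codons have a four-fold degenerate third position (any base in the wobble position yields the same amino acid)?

2

Codon 1 GUG (Val): third position 4-fold.
Codon 2 UGG (Trp): third position 1-fold.
Codon 3 CAC (His): third position 2-fold.
Codon 4 GUU (Val): third position 4-fold.
Codon 5 UGG (Trp): third position 1-fold.
Codon 6 AAG (Lys): third position 2-fold.
Four-fold degenerate third positions: 2.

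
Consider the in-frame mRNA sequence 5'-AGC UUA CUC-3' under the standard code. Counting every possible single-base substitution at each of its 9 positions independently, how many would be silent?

6

Codon 1 (AGC, Ser): 1 synonymous substitution.
Codon 2 (UUA, Leu): 2 synonymous substitutions.
Codon 3 (CUC, Leu): 3 synonymous substitutions.
Total: 1 + 2 + 3 = 6.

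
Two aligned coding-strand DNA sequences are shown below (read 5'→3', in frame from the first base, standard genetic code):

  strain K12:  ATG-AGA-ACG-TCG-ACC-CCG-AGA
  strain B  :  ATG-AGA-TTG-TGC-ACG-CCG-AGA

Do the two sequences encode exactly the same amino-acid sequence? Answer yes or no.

no

Codon 1: ATG Met / ATG Met — identical.
Codon 2: AGA Arg / AGA Arg — identical.
Codon 3: ACG Thr / TTG Leu — nonsynonymous.
Codon 4: TCG Ser / TGC Cys — nonsynonymous.
Codon 5: ACC Thr / ACG Thr — synonymous.
Codon 6: CCG Pro / CCG Pro — identical.
Codon 7: AGA Arg / AGA Arg — identical.
Nonsynonymous differences: 2 → different protein.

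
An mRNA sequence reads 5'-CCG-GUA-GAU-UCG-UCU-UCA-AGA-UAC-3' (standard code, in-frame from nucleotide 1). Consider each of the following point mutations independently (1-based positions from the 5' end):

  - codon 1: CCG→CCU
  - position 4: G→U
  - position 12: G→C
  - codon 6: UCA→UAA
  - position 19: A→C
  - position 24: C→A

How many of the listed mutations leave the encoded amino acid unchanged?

3

Codon 1: CCG (Pro) → CCU (Pro) — synonymous.
Codon 2: GUA (Val) → UUA (Leu) — missense.
Codon 4: UCG (Ser) → UCC (Ser) — synonymous.
Codon 6: UCA (Ser) → UAA (Stop) — nonsense.
Codon 7: AGA (Arg) → CGA (Arg) — synonymous.
Codon 8: UAC (Tyr) → UAA (Stop) — nonsense.
Synonymous: 3 of 6.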